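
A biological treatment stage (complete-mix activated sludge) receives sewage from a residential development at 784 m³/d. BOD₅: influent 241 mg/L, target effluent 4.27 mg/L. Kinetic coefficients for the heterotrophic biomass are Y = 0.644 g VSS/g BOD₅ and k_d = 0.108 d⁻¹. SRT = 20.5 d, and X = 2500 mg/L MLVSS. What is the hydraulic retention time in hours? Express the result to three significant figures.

From the SRT design equation V = Y Q (S₀−S) θ_c / [X (1 + k_d θ_c)] = 0.644 × 784 × (241 − 4.27) × 20.5 / [2500 × (1 + 0.108 × 20.5)] = 2.45×10^6 / 8035 = 304.9 m³.
HRT = V/Q = 304.9 m³ / 784 m³·d⁻¹ = 0.3890 d × 24 = 9.335 h.

τ ≈ 9.34 h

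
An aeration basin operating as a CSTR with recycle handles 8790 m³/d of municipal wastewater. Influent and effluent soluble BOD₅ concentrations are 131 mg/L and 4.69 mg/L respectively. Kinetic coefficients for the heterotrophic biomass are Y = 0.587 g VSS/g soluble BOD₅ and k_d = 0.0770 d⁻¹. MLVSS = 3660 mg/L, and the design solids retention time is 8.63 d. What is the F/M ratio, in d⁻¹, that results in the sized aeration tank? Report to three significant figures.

F/M ≈ 0.341 d⁻¹

Rearranging the biomass balance for a CMAS with decay, V = Y·Q·ΔS·θ_c / [X·(1+k_d θ_c)] = 0.587 × 8790 × (131 − 4.69) × 8.63 / [3660 × (1 + 0.0770 × 8.63)] = 5.62×10^6 / 6092 = 923.2 m³.
Food-to-microorganism ratio F/M = Q S₀ / (V X) = 8790 × 131 / (923.2 × 3660) = 0.3408 d⁻¹.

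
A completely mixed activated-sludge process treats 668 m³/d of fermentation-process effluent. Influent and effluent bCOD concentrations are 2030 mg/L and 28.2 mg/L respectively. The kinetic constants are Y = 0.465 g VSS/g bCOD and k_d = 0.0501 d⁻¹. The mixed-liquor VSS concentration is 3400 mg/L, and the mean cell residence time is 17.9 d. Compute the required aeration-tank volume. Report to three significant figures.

V ≈ 1730 m³

Steady-state biomass mass balance: V·X·(1 + k_d·θ_c) = Y·Q·(S₀ − S)·θ_c, so V = 0.465 × 668 × (2030 − 28.2) × 17.9 / [3400 × (1 + 0.0501 × 17.9)] = 1.11×10^7 / 6449 = 1726 m³.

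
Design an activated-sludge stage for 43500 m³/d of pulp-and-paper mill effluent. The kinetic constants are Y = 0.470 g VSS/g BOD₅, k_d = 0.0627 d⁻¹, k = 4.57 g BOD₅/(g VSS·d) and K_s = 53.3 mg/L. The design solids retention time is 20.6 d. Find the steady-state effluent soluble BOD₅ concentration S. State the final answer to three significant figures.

Effluent substrate depends only on kinetics and SRT: S = K_s(1 + k_d θ_c) / [θ_c(Yk − k_d) − 1] = 53.3 × (1 + 0.0627 × 20.6) / [20.6 × (0.470 × 4.57 − 0.0627) − 1] = 122.1 / 41.96 = 2.911 mg/L.

S ≈ 2.91 mg/L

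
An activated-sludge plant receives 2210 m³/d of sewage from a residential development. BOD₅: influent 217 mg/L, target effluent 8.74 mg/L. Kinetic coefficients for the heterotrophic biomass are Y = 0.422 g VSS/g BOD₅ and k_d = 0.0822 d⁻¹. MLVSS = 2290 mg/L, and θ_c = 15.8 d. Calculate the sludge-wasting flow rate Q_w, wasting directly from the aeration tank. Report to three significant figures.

From the SRT design equation V = Y Q (S₀−S) θ_c / [X (1 + k_d θ_c)] = 0.422 × 2210 × (217 − 8.74) × 15.8 / [2290 × (1 + 0.0822 × 15.8)] = 3.07×10^6 / 5264 = 583.0 m³.
With mixed-liquor wasting, θ_c = V/Q_w, so Q_w = V/θ_c = 583.0/15.8 = 36.90 m³/d.

Q_w ≈ 36.9 m³/d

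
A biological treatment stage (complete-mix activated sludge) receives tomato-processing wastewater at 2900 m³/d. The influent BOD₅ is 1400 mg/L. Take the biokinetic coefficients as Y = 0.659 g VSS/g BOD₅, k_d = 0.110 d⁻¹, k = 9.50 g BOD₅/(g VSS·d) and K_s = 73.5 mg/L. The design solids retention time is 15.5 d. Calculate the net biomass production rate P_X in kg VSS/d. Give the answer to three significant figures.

From the Monod/SRT balance for a CMAS, S = K_s·(1+k_d θ_c)/[θ_c·(Y k − k_d) − 1] = 73.5 × (1 + 0.110 × 15.5) / [15.5 × (0.659 × 9.50 − 0.110) − 1] = 198.8 / 94.33 = 2.108 mg/L.
The observed yield is Y_obs = Y/(1 + k_d·θ_c) = 0.659 / (1 + 0.110 × 15.5) = 0.659 / 2.705 = 0.2436 g VSS per g BOD₅ removed.
Substrate removed = Q·(S₀ − S) = 2900 m³/d × (1400 − 2.11) g/m³ = 4.05×10^6 g/d = 4054 kg/d.
So the net sludge growth is P_X = 0.2436 × 4054 = 987.6 kg VSS/d.

P_X ≈ 988 kg VSS/d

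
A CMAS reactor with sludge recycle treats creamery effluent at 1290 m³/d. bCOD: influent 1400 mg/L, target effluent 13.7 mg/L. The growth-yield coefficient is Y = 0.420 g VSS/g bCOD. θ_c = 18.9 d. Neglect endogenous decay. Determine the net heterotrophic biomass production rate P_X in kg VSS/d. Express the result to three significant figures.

No decay correction is needed, so Y_obs = Y = 0.420.
Mass of bCOD removed per day: Q(S₀ − S) = 1290 × 1386 g/m³ = 1788 kg/d.
P_X = Y_obs · Q(S₀ − S) = 0.4200 × 1788 = 751.1 kg VSS/d.

P_X ≈ 751 kg VSS/d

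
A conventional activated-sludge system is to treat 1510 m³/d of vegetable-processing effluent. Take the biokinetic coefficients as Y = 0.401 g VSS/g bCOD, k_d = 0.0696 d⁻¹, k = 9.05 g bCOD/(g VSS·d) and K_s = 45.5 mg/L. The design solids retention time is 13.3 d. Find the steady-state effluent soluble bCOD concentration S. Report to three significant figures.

From the Monod/SRT balance for a CMAS, S = K_s·(1+k_d θ_c)/[θ_c·(Y k − k_d) − 1] = 45.5 × (1 + 0.0696 × 13.3) / [13.3 × (0.401 × 9.05 − 0.0696) − 1] = 87.62 / 46.34 = 1.891 mg/L.

S ≈ 1.89 mg/L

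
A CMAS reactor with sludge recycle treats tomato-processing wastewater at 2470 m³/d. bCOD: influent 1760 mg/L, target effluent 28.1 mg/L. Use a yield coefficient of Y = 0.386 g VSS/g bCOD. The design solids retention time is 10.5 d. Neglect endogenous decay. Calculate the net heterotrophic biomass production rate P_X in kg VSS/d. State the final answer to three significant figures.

With endogenous decay neglected, the observed yield equals the true yield: Y_obs = Y = 0.386 g VSS/g bCOD.
Mass of bCOD removed per day: Q(S₀ − S) = 2470 × 1732 g/m³ = 4278 kg/d.
Biomass produced: P_X = Y_obs·Q·ΔS = 0.3860 × 4278 ≈ 1651 kg VSS/d.

P_X ≈ 1650 kg VSS/d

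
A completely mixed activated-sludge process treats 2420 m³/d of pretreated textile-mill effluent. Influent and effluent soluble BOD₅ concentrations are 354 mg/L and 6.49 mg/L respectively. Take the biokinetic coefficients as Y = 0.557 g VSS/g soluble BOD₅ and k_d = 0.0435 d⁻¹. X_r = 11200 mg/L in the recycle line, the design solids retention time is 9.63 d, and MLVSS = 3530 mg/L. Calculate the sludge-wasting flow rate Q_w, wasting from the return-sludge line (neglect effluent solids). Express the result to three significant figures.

Steady-state biomass mass balance: V·X·(1 + k_d·θ_c) = Y·Q·(S₀ − S)·θ_c, so V = 0.557 × 2420 × (354 − 6.49) × 9.63 / [3530 × (1 + 0.0435 × 9.63)] = 4.51×10^6 / 5009 = 900.6 m³.
θ_c = V·X/(Q_w·X_r) when wasting from the recycle, so Q_w = V·X/(θ_c·X_r) = 900.6 × 3530 / (9.63 × 11200) = 29.48 m³/d.

Q_w ≈ 29.5 m³/d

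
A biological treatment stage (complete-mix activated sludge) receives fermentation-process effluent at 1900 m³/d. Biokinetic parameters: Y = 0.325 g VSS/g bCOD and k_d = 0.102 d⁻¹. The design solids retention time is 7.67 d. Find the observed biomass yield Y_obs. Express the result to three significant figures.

Y_obs = Y / (1 + k_d θ_c) = 0.325 / (1 + 0.102 × 7.67) = 0.325 / 1.782 = 0.1823.

Y_obs ≈ 0.182 g VSS/g bCOD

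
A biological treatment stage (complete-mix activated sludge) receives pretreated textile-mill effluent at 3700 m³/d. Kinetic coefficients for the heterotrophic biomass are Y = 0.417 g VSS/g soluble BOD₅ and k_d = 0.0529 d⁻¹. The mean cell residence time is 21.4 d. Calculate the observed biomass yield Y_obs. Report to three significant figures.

The observed yield is Y_obs = Y/(1 + k_d·θ_c) = 0.417 / (1 + 0.0529 × 21.4) = 0.417 / 2.132 = 0.1956 g VSS per g soluble BOD₅ removed.

Y_obs ≈ 0.196 g VSS/g soluble BOD₅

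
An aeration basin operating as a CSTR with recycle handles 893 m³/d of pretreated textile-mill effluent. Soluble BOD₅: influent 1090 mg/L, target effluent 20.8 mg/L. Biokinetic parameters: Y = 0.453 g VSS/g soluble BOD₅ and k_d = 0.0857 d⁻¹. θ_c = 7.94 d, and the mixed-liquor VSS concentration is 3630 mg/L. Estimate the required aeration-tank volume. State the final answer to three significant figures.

From the SRT design equation V = Y Q (S₀−S) θ_c / [X (1 + k_d θ_c)] = 0.453 × 893 × (1090 − 20.8) × 7.94 / [3630 × (1 + 0.0857 × 7.94)] = 3.43×10^6 / 6100 = 563.0 m³.

V ≈ 563 m³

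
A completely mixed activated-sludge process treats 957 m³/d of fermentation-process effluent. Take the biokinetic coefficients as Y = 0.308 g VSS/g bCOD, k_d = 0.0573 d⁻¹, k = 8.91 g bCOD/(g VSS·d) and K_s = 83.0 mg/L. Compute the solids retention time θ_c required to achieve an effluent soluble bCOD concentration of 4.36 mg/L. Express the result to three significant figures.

θ_c ≈ 12.6 d

Specific growth rate at S = 4.36 mg/L: μ = YkS/(K_s+S) = 0.308·8.91·4.36/(83.0+4.36) = 0.1370 d⁻¹.
θ_c = 1/(μ − k_d) = 1/(0.1370 − 0.0573) = 1/0.07966 = 12.55 d.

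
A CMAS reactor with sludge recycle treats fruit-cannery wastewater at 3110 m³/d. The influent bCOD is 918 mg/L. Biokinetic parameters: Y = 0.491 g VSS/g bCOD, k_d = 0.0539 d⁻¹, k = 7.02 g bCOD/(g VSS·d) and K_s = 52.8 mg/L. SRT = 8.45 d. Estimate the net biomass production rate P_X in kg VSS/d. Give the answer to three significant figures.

P_X ≈ 960 kg VSS/d

From the Monod/SRT balance for a CMAS, S = K_s·(1+k_d θ_c)/[θ_c·(Y k − k_d) − 1] = 52.8 × (1 + 0.0539 × 8.45) / [8.45 × (0.491 × 7.02 − 0.0539) − 1] = 76.85 / 27.67 = 2.777 mg/L.
Correct the yield for decay: Y_obs = Y/(1 + k_d θ_c) = 0.491 / (1 + 0.0539 × 8.45) = 0.491 / 1.455 = 0.3374.
Mass of bCOD removed per day: Q(S₀ − S) = 3110 × 915.2 g/m³ = 2846 kg/d.
Net biomass production P_X = Y_obs × Q·(S₀ − S) = 0.3374 × 2846 = 960.2 kg VSS/d.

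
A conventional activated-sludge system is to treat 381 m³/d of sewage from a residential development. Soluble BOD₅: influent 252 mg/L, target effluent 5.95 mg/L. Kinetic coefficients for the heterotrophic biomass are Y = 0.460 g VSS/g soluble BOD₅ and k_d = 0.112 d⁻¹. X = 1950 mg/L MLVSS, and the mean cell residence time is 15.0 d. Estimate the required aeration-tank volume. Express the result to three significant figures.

Steady-state biomass mass balance: V·X·(1 + k_d·θ_c) = Y·Q·(S₀ − S)·θ_c, so V = 0.460 × 381 × (252 − 5.95) × 15.0 / [1950 × (1 + 0.112 × 15.0)] = 6.47×10^5 / 5226 = 123.8 m³.

V ≈ 124 m³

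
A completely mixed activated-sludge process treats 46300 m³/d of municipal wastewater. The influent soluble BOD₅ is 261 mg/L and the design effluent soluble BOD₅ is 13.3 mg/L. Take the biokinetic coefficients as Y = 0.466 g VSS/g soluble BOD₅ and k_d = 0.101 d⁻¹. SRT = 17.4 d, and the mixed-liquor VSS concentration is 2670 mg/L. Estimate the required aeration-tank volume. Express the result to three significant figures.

V ≈ 12600 m³

Rearranging the biomass balance for a CMAS with decay, V = Y·Q·ΔS·θ_c / [X·(1+k_d θ_c)] = 0.466 × 46300 × (261 − 13.3) × 17.4 / [2670 × (1 + 0.101 × 17.4)] = 9.3×10^7 / 7362 = 12631 m³.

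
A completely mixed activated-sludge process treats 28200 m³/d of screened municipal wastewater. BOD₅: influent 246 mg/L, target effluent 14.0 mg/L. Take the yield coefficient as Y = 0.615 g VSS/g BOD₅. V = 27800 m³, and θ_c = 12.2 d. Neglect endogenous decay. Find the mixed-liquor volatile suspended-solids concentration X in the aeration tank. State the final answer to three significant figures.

Without decay, X = Y Q (S₀−S) θ_c / V = 0.615 × 28200 × (246 − 14.0) × 12.2 / 27800 = 1766 mg/L.

X ≈ 1770 mg/L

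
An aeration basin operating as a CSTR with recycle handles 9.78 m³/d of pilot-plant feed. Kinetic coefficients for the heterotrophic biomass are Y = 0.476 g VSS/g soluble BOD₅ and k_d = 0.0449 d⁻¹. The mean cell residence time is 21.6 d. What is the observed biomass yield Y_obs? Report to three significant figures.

Y_obs = Y / (1 + k_d θ_c) = 0.476 / (1 + 0.0449 × 21.6) = 0.476 / 1.970 = 0.2416.

Y_obs ≈ 0.242 g VSS/g soluble BOD₅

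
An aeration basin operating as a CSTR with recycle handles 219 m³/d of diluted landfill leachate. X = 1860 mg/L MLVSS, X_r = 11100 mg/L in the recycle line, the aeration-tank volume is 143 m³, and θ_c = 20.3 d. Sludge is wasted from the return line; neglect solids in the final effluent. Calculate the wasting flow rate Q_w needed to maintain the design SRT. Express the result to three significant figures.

Q_w ≈ 1.18 m³/d

Q_w = (V·X)/(θ_c X_r) = 143.0 × 1860 / (20.3 × 11100) = 1.180 m³/d.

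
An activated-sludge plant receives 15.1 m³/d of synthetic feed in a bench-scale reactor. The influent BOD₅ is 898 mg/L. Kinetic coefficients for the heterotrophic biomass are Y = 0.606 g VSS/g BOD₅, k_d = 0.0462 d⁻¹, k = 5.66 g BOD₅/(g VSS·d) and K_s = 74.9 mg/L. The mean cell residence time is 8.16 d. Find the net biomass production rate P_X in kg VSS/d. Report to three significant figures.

For a completely mixed reactor with recycle the Lawrence–McCarty relation gives S = K_s·(1 + k_d·θ_c) / [θ_c·(Y·k − k_d) − 1] = 74.9 × (1 + 0.0462 × 8.16) / [8.16 × (0.606 × 5.66 − 0.0462) − 1] = 103.1 / 26.61 = 3.876 mg/L.
The observed yield is Y_obs = Y/(1 + k_d·θ_c) = 0.606 / (1 + 0.0462 × 8.16) = 0.606 / 1.377 = 0.4401 g VSS per g BOD₅ removed.
ΔS = 898 − 3.88 = 894.1 mg/L, so the substrate removal rate is 15.1 × 894.1/1000 = 13.50 kg BOD₅/d.
Biomass produced: P_X = Y_obs·Q·ΔS = 0.4401 × 13.50 ≈ 5.942 kg VSS/d.

P_X ≈ 5.94 kg VSS/d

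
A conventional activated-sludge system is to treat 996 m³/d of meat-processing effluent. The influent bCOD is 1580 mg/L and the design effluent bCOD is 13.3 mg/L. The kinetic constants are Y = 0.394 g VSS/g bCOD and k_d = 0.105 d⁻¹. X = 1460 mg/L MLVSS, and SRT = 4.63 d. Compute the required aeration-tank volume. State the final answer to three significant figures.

From the SRT design equation V = Y Q (S₀−S) θ_c / [X (1 + k_d θ_c)] = 0.394 × 996 × (1580 − 13.3) × 4.63 / [1460 × (1 + 0.105 × 4.63)] = 2.85×10^6 / 2170 = 1312 m³.

V ≈ 1310 m³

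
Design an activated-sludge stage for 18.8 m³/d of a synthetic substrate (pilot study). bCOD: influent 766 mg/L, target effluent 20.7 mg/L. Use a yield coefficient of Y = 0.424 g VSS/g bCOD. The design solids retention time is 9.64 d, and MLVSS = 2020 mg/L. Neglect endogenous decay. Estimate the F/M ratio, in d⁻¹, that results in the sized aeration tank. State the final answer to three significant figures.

V·X = Y·Q·ΔS·θ_c gives V = 0.424 × 18.8 × (766 − 20.7) × 9.64 / 2020 = 28.35 m³.
F/M = applied load / biomass = Q·S₀/(V·X) = 18.8 × 766 / (28.35 × 2020) = 0.2515 d⁻¹.

F/M ≈ 0.251 d⁻¹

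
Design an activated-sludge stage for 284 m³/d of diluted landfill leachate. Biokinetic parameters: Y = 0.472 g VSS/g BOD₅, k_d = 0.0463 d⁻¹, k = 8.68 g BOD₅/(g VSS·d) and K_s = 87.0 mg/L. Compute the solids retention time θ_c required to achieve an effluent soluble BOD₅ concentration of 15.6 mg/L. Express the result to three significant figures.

θ_c ≈ 1.73 d

At the target effluent, Y k S/(K_s+S) = 0.472×8.68×15.6/102.6 = 0.6229 d⁻¹.
Then 1/θ_c = μ − k_d = 0.6229 − 0.0463 = 0.5766 d⁻¹, giving θ_c = 1.734 d.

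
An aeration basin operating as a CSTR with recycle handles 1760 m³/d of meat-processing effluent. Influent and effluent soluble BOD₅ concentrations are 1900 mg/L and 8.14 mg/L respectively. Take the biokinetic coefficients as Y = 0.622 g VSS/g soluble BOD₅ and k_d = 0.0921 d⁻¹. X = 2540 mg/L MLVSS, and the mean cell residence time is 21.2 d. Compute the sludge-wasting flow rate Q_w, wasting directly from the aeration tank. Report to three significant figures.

From the SRT design equation V = Y Q (S₀−S) θ_c / [X (1 + k_d θ_c)] = 0.622 × 1760 × (1900 − 8.14) × 21.2 / [2540 × (1 + 0.0921 × 21.2)] = 4.39×10^7 / 7499 = 5855 m³.
For wasting at MLVSS concentration, Q_w = V/θ_c = 5855/21.2 = 276.2 m³/d.

Q_w ≈ 276 m³/d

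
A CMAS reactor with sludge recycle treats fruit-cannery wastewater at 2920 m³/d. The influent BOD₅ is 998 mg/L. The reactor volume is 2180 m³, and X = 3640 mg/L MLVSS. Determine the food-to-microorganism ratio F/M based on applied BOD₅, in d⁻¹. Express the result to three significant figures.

F/M ≈ 0.367 d⁻¹

F/M = applied load / biomass = Q·S₀/(V·X) = 2920 × 998 / (2180 × 3640) = 0.3672 d⁻¹.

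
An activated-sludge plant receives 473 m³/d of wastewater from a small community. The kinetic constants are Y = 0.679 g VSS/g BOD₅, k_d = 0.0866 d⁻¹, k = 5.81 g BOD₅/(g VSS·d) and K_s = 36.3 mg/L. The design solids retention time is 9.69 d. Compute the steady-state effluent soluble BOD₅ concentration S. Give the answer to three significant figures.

S ≈ 1.83 mg/L

For a completely mixed reactor with recycle the Lawrence–McCarty relation gives S = K_s·(1 + k_d·θ_c) / [θ_c·(Y·k − k_d) − 1] = 36.3 × (1 + 0.0866 × 9.69) / [9.69 × (0.679 × 5.81 − 0.0866) − 1] = 66.76 / 36.39 = 1.835 mg/L.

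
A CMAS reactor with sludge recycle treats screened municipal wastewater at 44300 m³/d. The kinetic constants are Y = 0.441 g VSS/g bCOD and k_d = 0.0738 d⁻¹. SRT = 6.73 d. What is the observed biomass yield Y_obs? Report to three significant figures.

Y_obs = Y / (1 + k_d θ_c) = 0.441 / (1 + 0.0738 × 6.73) = 0.441 / 1.497 = 0.2947.

Y_obs ≈ 0.295 g VSS/g bCOD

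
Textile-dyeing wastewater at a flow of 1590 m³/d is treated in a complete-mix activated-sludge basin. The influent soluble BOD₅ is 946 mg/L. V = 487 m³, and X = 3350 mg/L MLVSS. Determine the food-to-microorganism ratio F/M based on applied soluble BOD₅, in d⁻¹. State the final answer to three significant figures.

Food-to-microorganism ratio F/M = Q S₀ / (V X) = 1590 × 946 / (487.0 × 3350) = 0.9220 d⁻¹.

F/M ≈ 0.922 d⁻¹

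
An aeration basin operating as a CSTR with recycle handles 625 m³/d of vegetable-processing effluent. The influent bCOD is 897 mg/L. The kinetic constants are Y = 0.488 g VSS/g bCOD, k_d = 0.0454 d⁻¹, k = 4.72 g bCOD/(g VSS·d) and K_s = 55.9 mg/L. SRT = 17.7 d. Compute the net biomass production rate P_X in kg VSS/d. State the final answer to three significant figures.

Effluent substrate depends only on kinetics and SRT: S = K_s(1 + k_d θ_c) / [θ_c(Yk − k_d) − 1] = 55.9 × (1 + 0.0454 × 17.7) / [17.7 × (0.488 × 4.72 − 0.0454) − 1] = 100.8 / 38.97 = 2.587 mg/L.
Correct the yield for decay: Y_obs = Y/(1 + k_d θ_c) = 0.488 / (1 + 0.0454 × 17.7) = 0.488 / 1.804 = 0.2706.
Mass of bCOD removed per day: Q(S₀ − S) = 625 × 894.4 g/m³ = 559.0 kg/d.
Biomass produced: P_X = Y_obs·Q·ΔS = 0.2706 × 559.0 ≈ 151.3 kg VSS/d.

P_X ≈ 151 kg VSS/d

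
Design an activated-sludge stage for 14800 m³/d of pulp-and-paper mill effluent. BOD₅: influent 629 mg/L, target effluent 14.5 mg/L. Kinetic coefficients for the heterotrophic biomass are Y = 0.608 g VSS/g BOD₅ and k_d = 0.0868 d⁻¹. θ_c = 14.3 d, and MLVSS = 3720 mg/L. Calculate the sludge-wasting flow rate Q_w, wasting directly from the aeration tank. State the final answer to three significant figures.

From the SRT design equation V = Y Q (S₀−S) θ_c / [X (1 + k_d θ_c)] = 0.608 × 14800 × (629 − 14.5) × 14.3 / [3720 × (1 + 0.0868 × 14.3)] = 7.91×10^7 / 8337 = 9484 m³.
With mixed-liquor wasting, θ_c = V/Q_w, so Q_w = V/θ_c = 9484/14.3 = 663.2 m³/d.

Q_w ≈ 663 m³/d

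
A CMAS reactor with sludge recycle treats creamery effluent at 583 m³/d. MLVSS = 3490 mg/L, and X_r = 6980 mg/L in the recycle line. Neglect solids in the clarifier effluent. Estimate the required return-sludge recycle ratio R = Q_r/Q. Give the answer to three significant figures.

R ≈ 1.00

R = Q_r/Q = X/(X_r − X) = 3490 / (6980 − 3490) = 1.000.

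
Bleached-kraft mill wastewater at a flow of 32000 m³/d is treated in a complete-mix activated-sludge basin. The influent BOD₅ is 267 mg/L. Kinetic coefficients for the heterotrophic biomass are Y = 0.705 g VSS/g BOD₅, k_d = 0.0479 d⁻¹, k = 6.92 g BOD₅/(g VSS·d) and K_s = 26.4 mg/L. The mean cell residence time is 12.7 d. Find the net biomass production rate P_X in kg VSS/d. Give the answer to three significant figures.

P_X ≈ 3740 kg VSS/d

From the Monod/SRT balance for a CMAS, S = K_s·(1+k_d θ_c)/[θ_c·(Y k − k_d) − 1] = 26.4 × (1 + 0.0479 × 12.7) / [12.7 × (0.705 × 6.92 − 0.0479) − 1] = 42.46 / 60.35 = 0.7036 mg/L.
Correct the yield for decay: Y_obs = Y/(1 + k_d θ_c) = 0.705 / (1 + 0.0479 × 12.7) = 0.705 / 1.608 = 0.4383.
Substrate removed = Q·(S₀ − S) = 32000 m³/d × (267 − 0.704) g/m³ = 8.52×10^6 g/d = 8521 kg/d.
Net biomass production P_X = Y_obs × Q·(S₀ − S) = 0.4383 × 8521 = 3735 kg VSS/d.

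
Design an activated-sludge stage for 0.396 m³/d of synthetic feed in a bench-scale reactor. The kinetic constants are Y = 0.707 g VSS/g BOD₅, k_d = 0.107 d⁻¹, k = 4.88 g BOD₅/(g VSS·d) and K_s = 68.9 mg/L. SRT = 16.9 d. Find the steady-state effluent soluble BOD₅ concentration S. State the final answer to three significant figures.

For a completely mixed reactor with recycle the Lawrence–McCarty relation gives S = K_s·(1 + k_d·θ_c) / [θ_c·(Y·k − k_d) − 1] = 68.9 × (1 + 0.107 × 16.9) / [16.9 × (0.707 × 4.88 − 0.107) − 1] = 193.5 / 55.50 = 3.486 mg/L.

S ≈ 3.49 mg/L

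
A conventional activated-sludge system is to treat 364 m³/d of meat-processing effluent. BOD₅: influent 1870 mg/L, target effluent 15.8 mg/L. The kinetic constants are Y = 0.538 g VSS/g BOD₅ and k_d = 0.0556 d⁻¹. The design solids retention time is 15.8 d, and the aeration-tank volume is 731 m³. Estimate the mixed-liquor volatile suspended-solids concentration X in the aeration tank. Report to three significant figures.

X ≈ 4180 mg/L

X = Y·Q·ΔS·θ_c / [V·(1 + k_d θ_c)] = 0.538 × 364 × (1870 − 15.8) × 15.8 / [731 × (1 + 0.0556 × 15.8)] = 4178 mg/L.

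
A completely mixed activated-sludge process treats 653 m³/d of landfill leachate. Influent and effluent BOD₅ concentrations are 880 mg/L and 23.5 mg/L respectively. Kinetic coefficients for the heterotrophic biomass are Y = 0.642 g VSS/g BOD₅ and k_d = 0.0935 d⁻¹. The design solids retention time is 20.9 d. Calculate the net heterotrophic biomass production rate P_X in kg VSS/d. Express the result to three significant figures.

P_X ≈ 122 kg VSS/d

The observed yield is Y_obs = Y/(1 + k_d·θ_c) = 0.642 / (1 + 0.0935 × 20.9) = 0.642 / 2.954 = 0.2173 g VSS per g BOD₅ removed.
Q·(S₀ − S) = 653 × (880 − 23.5) × 10⁻³ = 559.3 kg/d removed.
Biomass produced: P_X = Y_obs·Q·ΔS = 0.2173 × 559.3 ≈ 121.5 kg VSS/d.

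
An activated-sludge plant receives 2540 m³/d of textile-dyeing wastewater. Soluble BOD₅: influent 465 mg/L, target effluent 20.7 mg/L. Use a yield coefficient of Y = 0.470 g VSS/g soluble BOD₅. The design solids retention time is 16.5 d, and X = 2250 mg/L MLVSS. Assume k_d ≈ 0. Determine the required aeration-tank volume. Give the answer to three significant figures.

With k_d = 0 the design equation reduces to V = Y Q (S₀−S) θ_c / X = 0.470 × 2540 × (465 − 20.7) × 16.5 / 2250 = 3890 m³.

V ≈ 3890 m³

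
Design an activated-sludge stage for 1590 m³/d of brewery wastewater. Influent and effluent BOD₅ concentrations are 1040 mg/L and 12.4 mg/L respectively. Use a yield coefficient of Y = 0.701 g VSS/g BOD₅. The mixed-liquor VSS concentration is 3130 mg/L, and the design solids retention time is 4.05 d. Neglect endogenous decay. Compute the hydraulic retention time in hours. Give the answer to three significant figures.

V·X = Y·Q·ΔS·θ_c gives V = 0.701 × 1590 × (1040 − 12.4) × 4.05 / 3130 = 1482 m³.
HRT = V/Q = 1482 m³ / 1590 m³·d⁻¹ = 0.9321 d × 24 = 22.37 h.

τ ≈ 22.4 h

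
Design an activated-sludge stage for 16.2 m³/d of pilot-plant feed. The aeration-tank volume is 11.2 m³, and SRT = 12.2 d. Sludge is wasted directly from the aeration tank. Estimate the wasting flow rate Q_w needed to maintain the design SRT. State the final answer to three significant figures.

Wasting from the aeration tank: Q_w = V / θ_c = 11.20 / 12.2 = 0.9180 m³/d.

Q_w ≈ 0.918 m³/d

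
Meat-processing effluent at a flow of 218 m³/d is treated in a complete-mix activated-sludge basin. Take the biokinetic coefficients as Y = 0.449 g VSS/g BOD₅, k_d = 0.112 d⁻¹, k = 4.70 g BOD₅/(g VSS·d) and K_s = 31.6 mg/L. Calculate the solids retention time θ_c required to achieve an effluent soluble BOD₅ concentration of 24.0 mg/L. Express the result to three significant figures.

At the target effluent, Y k S/(K_s+S) = 0.449×4.70×24.0/55.60 = 0.9109 d⁻¹.
1/θ_c = 0.9109 − 0.112 = 0.7989 d⁻¹, so θ_c = 1.252 d.

θ_c ≈ 1.25 d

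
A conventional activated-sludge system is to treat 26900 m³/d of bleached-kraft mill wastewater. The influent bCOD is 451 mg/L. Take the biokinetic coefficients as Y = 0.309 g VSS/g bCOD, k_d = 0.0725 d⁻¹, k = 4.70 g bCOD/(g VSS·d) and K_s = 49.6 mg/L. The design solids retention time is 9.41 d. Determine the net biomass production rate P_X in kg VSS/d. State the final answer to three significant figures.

P_X ≈ 2190 kg VSS/d

For a completely mixed reactor with recycle the Lawrence–McCarty relation gives S = K_s·(1 + k_d·θ_c) / [θ_c·(Y·k − k_d) − 1] = 49.6 × (1 + 0.0725 × 9.41) / [9.41 × (0.309 × 4.70 − 0.0725) − 1] = 83.44 / 11.98 = 6.963 mg/L.
The observed yield is Y_obs = Y/(1 + k_d·θ_c) = 0.309 / (1 + 0.0725 × 9.41) = 0.309 / 1.682 = 0.1837 g VSS per g bCOD removed.
Q·(S₀ − S) = 26900 × (451 − 6.96) × 10⁻³ = 11945 kg/d removed.
P_X = Y_obs · Q(S₀ − S) = 0.1837 × 11945 = 2194 kg VSS/d.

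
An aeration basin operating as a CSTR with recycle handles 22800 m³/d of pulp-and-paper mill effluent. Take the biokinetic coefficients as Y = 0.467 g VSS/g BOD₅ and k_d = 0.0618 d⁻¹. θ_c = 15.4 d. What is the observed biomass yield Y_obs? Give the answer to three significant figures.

Observed yield with endogenous decay: Y_obs = Y / (1 + k_d·θ_c) = 0.467 / (1 + 0.0618 × 15.4) = 0.467 / 1.952 = 0.2393 g VSS/g BOD₅.

Y_obs ≈ 0.239 g VSS/g BOD₅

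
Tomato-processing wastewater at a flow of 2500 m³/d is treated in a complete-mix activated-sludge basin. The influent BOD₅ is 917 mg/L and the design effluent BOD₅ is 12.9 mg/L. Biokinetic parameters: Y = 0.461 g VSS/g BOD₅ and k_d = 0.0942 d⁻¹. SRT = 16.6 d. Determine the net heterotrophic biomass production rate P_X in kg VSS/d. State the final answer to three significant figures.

The observed yield is Y_obs = Y/(1 + k_d·θ_c) = 0.461 / (1 + 0.0942 × 16.6) = 0.461 / 2.564 = 0.1798 g VSS per g BOD₅ removed.
Q·(S₀ − S) = 2500 × (917 − 12.9) × 10⁻³ = 2260 kg/d removed.
So the net sludge growth is P_X = 0.1798 × 2260 = 406.4 kg VSS/d.

P_X ≈ 406 kg VSS/d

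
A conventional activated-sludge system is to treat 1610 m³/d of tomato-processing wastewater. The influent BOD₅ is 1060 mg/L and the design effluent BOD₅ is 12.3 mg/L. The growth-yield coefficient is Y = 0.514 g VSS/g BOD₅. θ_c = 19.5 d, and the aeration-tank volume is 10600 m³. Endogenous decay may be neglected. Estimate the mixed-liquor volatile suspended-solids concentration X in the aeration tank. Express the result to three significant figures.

X = Y·Q·ΔS·θ_c / V = 0.514 × 1610 × (1060 − 12.3) × 19.5 / 10600 = 1595 mg/L.

X ≈ 1590 mg/L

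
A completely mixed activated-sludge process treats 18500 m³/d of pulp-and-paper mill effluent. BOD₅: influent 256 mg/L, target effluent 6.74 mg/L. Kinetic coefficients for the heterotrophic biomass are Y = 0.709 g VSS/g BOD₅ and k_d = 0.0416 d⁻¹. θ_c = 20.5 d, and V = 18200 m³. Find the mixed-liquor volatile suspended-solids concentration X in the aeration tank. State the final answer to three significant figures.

X = Y·Q·ΔS·θ_c / [V·(1 + k_d θ_c)] = 0.709 × 18500 × (256 − 6.74) × 20.5 / [18200 × (1 + 0.0416 × 20.5)] = 1988 mg/L.

X ≈ 1990 mg/L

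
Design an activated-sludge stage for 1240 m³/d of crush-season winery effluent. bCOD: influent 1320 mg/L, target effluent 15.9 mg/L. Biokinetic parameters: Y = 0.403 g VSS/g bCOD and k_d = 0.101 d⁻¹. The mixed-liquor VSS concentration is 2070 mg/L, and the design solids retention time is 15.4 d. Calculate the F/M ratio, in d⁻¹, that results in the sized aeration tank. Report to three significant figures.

From the SRT design equation V = Y Q (S₀−S) θ_c / [X (1 + k_d θ_c)] = 0.403 × 1240 × (1320 − 15.9) × 15.4 / [2070 × (1 + 0.101 × 15.4)] = 1×10^7 / 5290 = 1897 m³.
F/M = Q·S₀ / (V·X) = 1240 × 1320 / (1897 × 2070) = 0.4168 g bCOD·(g VSS·d)⁻¹.

F/M ≈ 0.417 d⁻¹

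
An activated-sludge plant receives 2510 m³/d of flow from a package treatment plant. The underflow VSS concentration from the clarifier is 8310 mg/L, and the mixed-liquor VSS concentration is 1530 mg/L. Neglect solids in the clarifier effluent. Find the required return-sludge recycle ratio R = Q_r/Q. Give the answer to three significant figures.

Solids balance on the clarifier gives (1+R)X = R·X_r, so R = X/(X_r − X) = 1530 / (8310 − 1530) = 0.2257.

R ≈ 0.226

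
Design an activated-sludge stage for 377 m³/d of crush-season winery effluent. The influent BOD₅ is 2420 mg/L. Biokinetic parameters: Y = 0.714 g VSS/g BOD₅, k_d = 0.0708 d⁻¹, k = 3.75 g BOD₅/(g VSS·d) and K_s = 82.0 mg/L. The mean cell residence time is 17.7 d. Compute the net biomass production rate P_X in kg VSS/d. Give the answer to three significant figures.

P_X ≈ 289 kg VSS/d

Effluent substrate depends only on kinetics and SRT: S = K_s(1 + k_d θ_c) / [θ_c(Yk − k_d) − 1] = 82.0 × (1 + 0.0708 × 17.7) / [17.7 × (0.714 × 3.75 − 0.0708) − 1] = 184.8 / 45.14 = 4.093 mg/L.
Observed yield with endogenous decay: Y_obs = Y / (1 + k_d·θ_c) = 0.714 / (1 + 0.0708 × 17.7) = 0.714 / 2.253 = 0.3169 g VSS/g BOD₅.
ΔS = 2420 − 4.09 = 2416 mg/L, so the substrate removal rate is 377 × 2416/1000 = 910.8 kg BOD₅/d.
Net biomass production P_X = Y_obs × Q·(S₀ − S) = 0.3169 × 910.8 = 288.6 kg VSS/d.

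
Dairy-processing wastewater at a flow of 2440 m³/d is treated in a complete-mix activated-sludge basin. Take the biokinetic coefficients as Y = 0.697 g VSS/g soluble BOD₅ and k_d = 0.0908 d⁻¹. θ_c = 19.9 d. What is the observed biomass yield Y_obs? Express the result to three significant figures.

Correct the yield for decay: Y_obs = Y/(1 + k_d θ_c) = 0.697 / (1 + 0.0908 × 19.9) = 0.697 / 2.807 = 0.2483.

Y_obs ≈ 0.248 g VSS/g soluble BOD₅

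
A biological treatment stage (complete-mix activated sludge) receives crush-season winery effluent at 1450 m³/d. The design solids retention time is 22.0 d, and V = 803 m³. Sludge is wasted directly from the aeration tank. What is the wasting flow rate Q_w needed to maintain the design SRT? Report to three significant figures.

For wasting at MLVSS concentration, Q_w = V/θ_c = 803.0/22.0 = 36.50 m³/d.

Q_w ≈ 36.5 m³/d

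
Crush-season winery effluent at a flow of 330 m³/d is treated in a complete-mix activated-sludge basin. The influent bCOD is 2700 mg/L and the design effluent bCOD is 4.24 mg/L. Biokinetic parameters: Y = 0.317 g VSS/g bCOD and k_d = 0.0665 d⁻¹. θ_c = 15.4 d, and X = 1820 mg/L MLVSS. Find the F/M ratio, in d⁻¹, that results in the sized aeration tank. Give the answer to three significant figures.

F/M ≈ 0.415 d⁻¹

Steady-state biomass mass balance: V·X·(1 + k_d·θ_c) = Y·Q·(S₀ − S)·θ_c, so V = 0.317 × 330 × (2700 − 4.24) × 15.4 / [1820 × (1 + 0.0665 × 15.4)] = 4.34×10^6 / 3684 = 1179 m³.
F/M = applied load / biomass = Q·S₀/(V·X) = 330 × 2700 / (1179 × 1820) = 0.4153 d⁻¹.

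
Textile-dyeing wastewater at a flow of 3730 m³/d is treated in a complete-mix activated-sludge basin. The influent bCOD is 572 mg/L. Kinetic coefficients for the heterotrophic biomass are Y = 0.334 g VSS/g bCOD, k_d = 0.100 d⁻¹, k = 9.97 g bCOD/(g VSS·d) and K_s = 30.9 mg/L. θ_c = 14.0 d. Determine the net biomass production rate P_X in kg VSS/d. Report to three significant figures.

Effluent substrate depends only on kinetics and SRT: S = K_s(1 + k_d θ_c) / [θ_c(Yk − k_d) − 1] = 30.9 × (1 + 0.100 × 14.0) / [14.0 × (0.334 × 9.97 − 0.100) − 1] = 74.16 / 44.22 = 1.677 mg/L.
Correct the yield for decay: Y_obs = Y/(1 + k_d θ_c) = 0.334 / (1 + 0.100 × 14.0) = 0.334 / 2.400 = 0.1392.
Substrate removed = Q·(S₀ − S) = 3730 m³/d × (572 − 1.68) g/m³ = 2.13×10^6 g/d = 2127 kg/d.
Net biomass production P_X = Y_obs × Q·(S₀ − S) = 0.1392 × 2127 = 296.0 kg VSS/d.

P_X ≈ 296 kg VSS/d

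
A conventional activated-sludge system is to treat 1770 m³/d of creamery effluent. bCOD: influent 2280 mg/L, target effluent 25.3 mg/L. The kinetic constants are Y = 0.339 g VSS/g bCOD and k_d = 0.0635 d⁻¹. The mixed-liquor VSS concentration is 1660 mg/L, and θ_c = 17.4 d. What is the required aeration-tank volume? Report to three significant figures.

V ≈ 6740 m³

Steady-state biomass mass balance: V·X·(1 + k_d·θ_c) = Y·Q·(S₀ − S)·θ_c, so V = 0.339 × 1770 × (2280 − 25.3) × 17.4 / [1660 × (1 + 0.0635 × 17.4)] = 2.35×10^7 / 3494 = 6737 m³.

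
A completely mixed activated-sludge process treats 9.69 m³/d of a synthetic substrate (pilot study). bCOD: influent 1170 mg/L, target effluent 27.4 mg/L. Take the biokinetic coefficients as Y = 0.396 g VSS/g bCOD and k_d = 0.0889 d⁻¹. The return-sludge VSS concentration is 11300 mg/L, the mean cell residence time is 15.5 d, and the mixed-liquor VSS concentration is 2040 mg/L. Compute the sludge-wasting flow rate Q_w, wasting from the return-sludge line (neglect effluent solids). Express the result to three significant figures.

Rearranging the biomass balance for a CMAS with decay, V = Y·Q·ΔS·θ_c / [X·(1+k_d θ_c)] = 0.396 × 9.69 × (1170 − 27.4) × 15.5 / [2040 × (1 + 0.0889 × 15.5)] = 6.8×10^4 / 4851 = 14.01 m³.
Wasting from the return line (neglecting effluent solids): Q_w = V·X / (θ_c·X_r) = 14.01 × 2040 / (15.5 × 11300) = 0.1632 m³/d.

Q_w ≈ 0.163 m³/d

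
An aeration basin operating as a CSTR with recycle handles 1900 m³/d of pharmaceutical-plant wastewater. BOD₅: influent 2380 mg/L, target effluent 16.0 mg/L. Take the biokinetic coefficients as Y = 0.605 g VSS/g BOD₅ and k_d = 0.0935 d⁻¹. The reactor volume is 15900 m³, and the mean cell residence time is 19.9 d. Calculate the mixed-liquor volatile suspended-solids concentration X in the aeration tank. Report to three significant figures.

X ≈ 1190 mg/L

X = Y·Q·ΔS·θ_c / [V·(1 + k_d θ_c)] = 0.605 × 1900 × (2380 − 16.0) × 19.9 / [15900 × (1 + 0.0935 × 19.9)] = 1189 mg/L.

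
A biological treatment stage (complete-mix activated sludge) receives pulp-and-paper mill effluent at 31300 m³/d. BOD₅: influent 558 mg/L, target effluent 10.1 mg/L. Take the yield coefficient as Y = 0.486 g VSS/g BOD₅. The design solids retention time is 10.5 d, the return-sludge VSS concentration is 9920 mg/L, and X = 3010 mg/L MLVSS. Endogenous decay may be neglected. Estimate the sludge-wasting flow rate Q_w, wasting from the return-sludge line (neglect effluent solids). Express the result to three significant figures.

Biomass mass balance (decay neglected): V·X = Y·Q·(S₀ − S)·θ_c, so V = 0.486 × 31300 × (558 − 10.1) × 10.5 / 3010 = 29074 m³.
Wasting from the return line (neglecting effluent solids): Q_w = V·X / (θ_c·X_r) = 29074 × 3010 / (10.5 × 9920) = 840.2 m³/d.

Q_w ≈ 840 m³/d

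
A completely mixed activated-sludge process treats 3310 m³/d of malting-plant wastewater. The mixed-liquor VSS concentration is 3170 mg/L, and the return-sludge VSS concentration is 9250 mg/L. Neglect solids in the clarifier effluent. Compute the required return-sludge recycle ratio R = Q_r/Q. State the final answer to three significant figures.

R ≈ 0.521

R = Q_r/Q = X/(X_r − X) = 3170 / (9250 − 3170) = 0.5214.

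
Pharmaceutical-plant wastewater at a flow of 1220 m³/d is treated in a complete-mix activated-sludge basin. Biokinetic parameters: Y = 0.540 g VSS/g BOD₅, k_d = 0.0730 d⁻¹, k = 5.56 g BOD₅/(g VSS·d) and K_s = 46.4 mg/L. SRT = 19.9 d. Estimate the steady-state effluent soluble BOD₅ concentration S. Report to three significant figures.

S ≈ 1.99 mg/L

For a completely mixed reactor with recycle the Lawrence–McCarty relation gives S = K_s·(1 + k_d·θ_c) / [θ_c·(Y·k − k_d) − 1] = 46.4 × (1 + 0.0730 × 19.9) / [19.9 × (0.540 × 5.56 − 0.0730) − 1] = 113.8 / 57.30 = 1.986 mg/L.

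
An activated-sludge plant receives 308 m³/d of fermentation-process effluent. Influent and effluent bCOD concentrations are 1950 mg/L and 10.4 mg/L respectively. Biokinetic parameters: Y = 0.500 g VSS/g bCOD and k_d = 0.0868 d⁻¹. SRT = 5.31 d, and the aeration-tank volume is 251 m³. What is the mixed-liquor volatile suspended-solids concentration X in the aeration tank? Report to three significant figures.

From V·X·(1 + k_d·θ_c) = Y·Q·(S₀ − S)·θ_c: X = 0.500 × 308 × (1950 − 10.4) × 5.31 / [251 × (1 + 0.0868 × 5.31)] = 4325 mg/L.

X ≈ 4330 mg/L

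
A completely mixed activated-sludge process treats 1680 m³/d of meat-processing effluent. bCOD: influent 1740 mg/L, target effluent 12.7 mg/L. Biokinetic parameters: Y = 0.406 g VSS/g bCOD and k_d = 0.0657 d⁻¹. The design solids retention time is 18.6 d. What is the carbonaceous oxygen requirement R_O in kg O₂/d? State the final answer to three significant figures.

The observed yield is Y_obs = Y/(1 + k_d·θ_c) = 0.406 / (1 + 0.0657 × 18.6) = 0.406 / 2.222 = 0.1827 g VSS per g bCOD removed.
Q·(S₀ − S) = 1680 × (1740 − 12.7) × 10⁻³ = 2902 kg/d removed.
Net sludge production P_X = 0.1827 × 2902 = 530.2 kg VSS/d.
R_O = Q·(S₀ − S) − 1.42·P_X = 2902 − 1.42 × 530.2 = 2149 kg O₂/d.

R_O ≈ 2150 kg O₂/d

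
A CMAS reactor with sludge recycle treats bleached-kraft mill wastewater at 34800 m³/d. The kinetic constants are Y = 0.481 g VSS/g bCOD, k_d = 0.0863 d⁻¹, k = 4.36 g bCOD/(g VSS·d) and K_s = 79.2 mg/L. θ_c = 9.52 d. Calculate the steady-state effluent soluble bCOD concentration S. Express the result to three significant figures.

S ≈ 7.95 mg/L

From the Monod/SRT balance for a CMAS, S = K_s·(1+k_d θ_c)/[θ_c·(Y k − k_d) − 1] = 79.2 × (1 + 0.0863 × 9.52) / [9.52 × (0.481 × 4.36 − 0.0863) − 1] = 144.3 / 18.14 = 7.952 mg/L.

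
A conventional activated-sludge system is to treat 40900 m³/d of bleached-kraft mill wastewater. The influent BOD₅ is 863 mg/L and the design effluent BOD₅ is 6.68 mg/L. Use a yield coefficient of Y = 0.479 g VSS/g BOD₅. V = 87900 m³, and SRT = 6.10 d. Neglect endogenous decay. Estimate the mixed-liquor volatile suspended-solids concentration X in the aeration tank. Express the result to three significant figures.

X ≈ 1160 mg/L

Without decay, X = Y Q (S₀−S) θ_c / V = 0.479 × 40900 × (863 − 6.68) × 6.10 / 87900 = 1164 mg/L.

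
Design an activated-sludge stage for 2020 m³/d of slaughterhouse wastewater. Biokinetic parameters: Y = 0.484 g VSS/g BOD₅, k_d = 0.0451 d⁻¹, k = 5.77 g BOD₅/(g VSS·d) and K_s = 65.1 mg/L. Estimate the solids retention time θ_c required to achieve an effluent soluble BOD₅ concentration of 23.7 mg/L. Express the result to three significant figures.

At the target effluent, Y k S/(K_s+S) = 0.484×5.77×23.7/88.80 = 0.7453 d⁻¹.
θ_c = 1/(μ − k_d) = 1/(0.7453 − 0.0451) = 1/0.7002 = 1.428 d.

θ_c ≈ 1.43 d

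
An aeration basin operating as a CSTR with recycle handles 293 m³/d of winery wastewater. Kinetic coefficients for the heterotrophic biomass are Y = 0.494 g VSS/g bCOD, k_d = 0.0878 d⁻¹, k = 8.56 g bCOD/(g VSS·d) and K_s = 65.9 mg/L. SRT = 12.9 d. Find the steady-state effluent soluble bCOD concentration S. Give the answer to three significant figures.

For a completely mixed reactor with recycle the Lawrence–McCarty relation gives S = K_s·(1 + k_d·θ_c) / [θ_c·(Y·k − k_d) − 1] = 65.9 × (1 + 0.0878 × 12.9) / [12.9 × (0.494 × 8.56 − 0.0878) − 1] = 140.5 / 52.42 = 2.681 mg/L.

S ≈ 2.68 mg/L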